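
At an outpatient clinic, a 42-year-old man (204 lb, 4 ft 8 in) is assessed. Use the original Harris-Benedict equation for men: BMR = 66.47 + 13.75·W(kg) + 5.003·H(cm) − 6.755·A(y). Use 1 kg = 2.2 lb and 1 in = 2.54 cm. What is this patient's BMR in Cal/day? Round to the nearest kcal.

1769 Cal/day

Convert to metric: weight = 204 ÷ 2.2 = 92.7273 kg; height = (4×12 + 8) × 2.54 = 56 × 2.54 = 142.24 cm.
Harris-Benedict: BMR = 66.47 + 13.75(92.7273) + 5.003(142.24) − 6.755(42) = 1769.3867 kcal/day.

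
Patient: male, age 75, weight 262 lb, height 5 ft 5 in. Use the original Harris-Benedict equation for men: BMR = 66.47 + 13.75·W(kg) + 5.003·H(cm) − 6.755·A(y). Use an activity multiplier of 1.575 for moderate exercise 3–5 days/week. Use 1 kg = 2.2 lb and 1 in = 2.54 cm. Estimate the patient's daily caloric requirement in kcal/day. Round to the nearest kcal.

3187 kcal/day

Convert to metric: weight = 262 ÷ 2.2 = 119.0909 kg; height = (5×12 + 5) × 2.54 = 65 × 2.54 = 165.1 cm.
Harris-Benedict: BMR = 66.47 + 13.75(119.0909) + 5.003(165.1) − 6.755(75) = 2023.3403 kcal/day.
TEE = BMR × activity factor = 2023.3403 × 1.575 = 3186.761 kcal/day.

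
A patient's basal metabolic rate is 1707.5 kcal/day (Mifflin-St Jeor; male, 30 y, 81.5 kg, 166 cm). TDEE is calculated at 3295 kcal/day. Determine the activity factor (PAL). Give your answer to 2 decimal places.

1.93

Activity factor = TEE ÷ BMR = 3295 ÷ 1707.5 = 1.93.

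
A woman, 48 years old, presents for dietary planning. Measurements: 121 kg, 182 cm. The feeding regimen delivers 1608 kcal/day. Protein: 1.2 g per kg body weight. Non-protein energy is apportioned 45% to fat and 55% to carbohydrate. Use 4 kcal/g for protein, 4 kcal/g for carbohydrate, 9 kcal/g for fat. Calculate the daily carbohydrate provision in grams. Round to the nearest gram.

Protein = 1.2 × 121 = 145.2 g → 145.2 × 4 = 580.8 kcal.
Non-protein calories = 1608 − 580.8 = 1027.2 kcal.
Fat: 45% × 1027.2 = 462.24 kcal; carbohydrate: 564.96 kcal.
Carbohydrate: 564.96 kcal ÷ 4 kcal/g = 141.24 g.

141 g/day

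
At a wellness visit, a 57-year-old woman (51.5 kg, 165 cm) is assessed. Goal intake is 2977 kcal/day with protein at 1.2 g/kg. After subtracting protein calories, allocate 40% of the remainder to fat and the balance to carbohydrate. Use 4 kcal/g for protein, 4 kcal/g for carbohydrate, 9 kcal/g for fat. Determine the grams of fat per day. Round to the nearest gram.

Protein = 1.2 × 51.5 = 61.8 g → 61.8 × 4 = 247.2 kcal.
Non-protein calories = 2977 − 247.2 = 2729.8 kcal.
Fat: 40% × 2729.8 = 1091.92 kcal; carbohydrate: 1637.88 kcal.
Fat: 1091.92 kcal ÷ 9 kcal/g = 121.3244 g.

121 g/day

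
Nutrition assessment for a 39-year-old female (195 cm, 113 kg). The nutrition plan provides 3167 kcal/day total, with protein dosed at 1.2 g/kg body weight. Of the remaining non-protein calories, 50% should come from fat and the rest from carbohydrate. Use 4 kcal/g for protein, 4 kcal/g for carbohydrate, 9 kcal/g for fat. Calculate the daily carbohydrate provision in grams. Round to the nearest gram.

328 g/day

Protein = 1.2 × 113 = 135.6 g → 135.6 × 4 = 542.4 kcal.
Non-protein calories = 3167 − 542.4 = 2624.6 kcal.
Fat: 50% × 2624.6 = 1312.3 kcal; carbohydrate: 1312.3 kcal.
Carbohydrate: 1312.3 kcal ÷ 4 kcal/g = 328.075 g.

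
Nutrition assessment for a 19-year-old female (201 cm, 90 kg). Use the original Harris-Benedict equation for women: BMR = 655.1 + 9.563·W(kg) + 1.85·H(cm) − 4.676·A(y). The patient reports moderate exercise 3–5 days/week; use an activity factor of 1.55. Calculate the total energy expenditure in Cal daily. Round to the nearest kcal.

Harris-Benedict: BMR = 655.1 + 9.563(90) + 1.85(201) − 4.676(19) = 1798.776 kcal/day.
TEE = BMR × activity factor = 1798.776 × 1.55 = 2788.1028 kcal/day.

2788 Cal daily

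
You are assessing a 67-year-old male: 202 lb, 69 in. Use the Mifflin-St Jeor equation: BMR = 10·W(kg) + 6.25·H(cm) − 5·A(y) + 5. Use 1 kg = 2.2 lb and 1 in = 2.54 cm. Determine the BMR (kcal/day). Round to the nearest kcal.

1684 kcal/day

Convert to metric: weight = 202 ÷ 2.2 = 91.8182 kg; height = 69 × 2.54 = 175.26 cm.
Mifflin-St Jeor (male): BMR = 10(91.8182) + 6.25(175.26) − 5(67) + 5 = 918.1818 + 1095.375 − 335 + 5 = 1683.5568 kcal/day.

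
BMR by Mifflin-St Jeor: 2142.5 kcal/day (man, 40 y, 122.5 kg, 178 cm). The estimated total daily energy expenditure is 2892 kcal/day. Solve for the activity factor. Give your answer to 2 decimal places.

1.35

Activity factor = TEE ÷ BMR = 2892 ÷ 2142.5 = 1.35.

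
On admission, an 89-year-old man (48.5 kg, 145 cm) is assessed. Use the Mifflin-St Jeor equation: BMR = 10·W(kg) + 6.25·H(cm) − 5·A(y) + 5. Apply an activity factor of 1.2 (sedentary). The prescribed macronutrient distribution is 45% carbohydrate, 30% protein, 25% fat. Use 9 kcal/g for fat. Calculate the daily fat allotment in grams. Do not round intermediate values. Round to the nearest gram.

Mifflin-St Jeor (male): BMR = 10(48.5) + 6.25(145) − 5(89) + 5 = 485 + 906.25 − 445 + 5 = 951.25 kcal/day.
TEE = 951.25 × 1.2 = 1141.5 kcal/day.
Fat energy = 25% × 1141.5 = 285.375 kcal.
Fat = 285.375 ÷ 9 kcal/g = 31.7083 g.

32 g/day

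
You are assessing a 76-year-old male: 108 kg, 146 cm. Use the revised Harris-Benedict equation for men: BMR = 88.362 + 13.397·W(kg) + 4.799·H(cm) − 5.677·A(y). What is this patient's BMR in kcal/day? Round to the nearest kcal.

1804 kcal/day

Harris-Benedict: BMR = 88.362 + 13.397(108) + 4.799(146) − 5.677(76) = 1804.44 kcal/day.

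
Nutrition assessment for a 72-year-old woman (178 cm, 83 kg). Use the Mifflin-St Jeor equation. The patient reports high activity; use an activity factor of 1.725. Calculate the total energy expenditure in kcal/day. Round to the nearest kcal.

Mifflin-St Jeor (female): BMR = 10(83) + 6.25(178) − 5(72) − 161 = 830 + 1112.5 − 360 − 161 = 1421.5 kcal/day.
TEE = BMR × activity factor = 1421.5 × 1.725 = 2452.0875 kcal/day.

2452 kcal/day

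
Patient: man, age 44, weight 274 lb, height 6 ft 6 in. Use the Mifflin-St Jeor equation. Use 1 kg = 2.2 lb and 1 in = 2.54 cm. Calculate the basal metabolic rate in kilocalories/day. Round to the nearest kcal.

2269 kilocalories/day

Convert to metric: weight = 274 ÷ 2.2 = 124.5455 kg; height = (6×12 + 6) × 2.54 = 78 × 2.54 = 198.12 cm.
Mifflin-St Jeor (male): BMR = 10(124.5455) + 6.25(198.12) − 5(44) + 5 = 1245.4545 + 1238.25 − 220 + 5 = 2268.7045 kcal/day.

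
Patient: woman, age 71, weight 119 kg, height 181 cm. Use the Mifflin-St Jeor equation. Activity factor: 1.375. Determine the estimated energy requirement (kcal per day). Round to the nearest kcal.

Mifflin-St Jeor (female): BMR = 10(119) + 6.25(181) − 5(71) − 161 = 1190 + 1131.25 − 355 − 161 = 1805.25 kcal/day.
TEE = BMR × activity factor = 1805.25 × 1.375 = 2482.2188 kcal/day.

2482 kcal per day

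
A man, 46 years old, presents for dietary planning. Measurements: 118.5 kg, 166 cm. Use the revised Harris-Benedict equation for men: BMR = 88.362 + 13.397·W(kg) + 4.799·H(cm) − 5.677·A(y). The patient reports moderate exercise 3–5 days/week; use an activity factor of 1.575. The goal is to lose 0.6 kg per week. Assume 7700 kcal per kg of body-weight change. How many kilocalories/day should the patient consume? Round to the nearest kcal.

2823 kilocalories/day

Harris-Benedict: BMR = 88.362 + 13.397(118.5) + 4.799(166) − 5.677(46) = 2211.3985 kcal/day.
TEE = 2211.3985 × 1.575 = 3482.9526 kcal/day.
Required daily deficit = 0.6 × 7700 ÷ 7 = 660 kcal/day.
Target intake = 3482.9526 − 660 = 2822.9526 kcal/day.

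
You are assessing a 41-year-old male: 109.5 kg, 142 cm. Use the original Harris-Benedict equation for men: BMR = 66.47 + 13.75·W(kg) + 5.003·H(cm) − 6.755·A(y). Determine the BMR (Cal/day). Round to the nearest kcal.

Harris-Benedict: BMR = 66.47 + 13.75(109.5) + 5.003(142) − 6.755(41) = 2005.566 kcal/day.

2006 Cal/day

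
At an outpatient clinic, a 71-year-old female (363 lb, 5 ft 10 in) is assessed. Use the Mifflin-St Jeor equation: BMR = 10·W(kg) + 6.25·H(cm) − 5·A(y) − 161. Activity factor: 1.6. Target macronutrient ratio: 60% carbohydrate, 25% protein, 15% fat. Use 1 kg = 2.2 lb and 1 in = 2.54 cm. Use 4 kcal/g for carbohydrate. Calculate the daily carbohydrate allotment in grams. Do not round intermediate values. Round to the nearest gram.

539 g/day

Convert to metric: weight = 363 ÷ 2.2 = 165 kg; height = (5×12 + 10) × 2.54 = 70 × 2.54 = 177.8 cm.
Mifflin-St Jeor (female): BMR = 10(165) + 6.25(177.8) − 5(71) − 161 = 1650 + 1111.25 − 355 − 161 = 2245.25 kcal/day.
TEE = 2245.25 × 1.6 = 3592.4 kcal/day.
Carbohydrate energy = 60% × 3592.4 = 2155.44 kcal.
Carbohydrate = 2155.44 ÷ 4 kcal/g = 538.86 g.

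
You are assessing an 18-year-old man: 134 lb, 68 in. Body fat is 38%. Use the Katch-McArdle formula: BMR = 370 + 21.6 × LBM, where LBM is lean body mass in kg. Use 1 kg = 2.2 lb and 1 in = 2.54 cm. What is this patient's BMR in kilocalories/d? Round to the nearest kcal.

Convert to metric: weight = 134 ÷ 2.2 = 60.9091 kg; height = 68 × 2.54 = 172.72 cm.
LBM = 60.9091 × (1 − 0.38) = 37.7636 kg. Katch-McArdle: BMR = 370 + 21.6 × 37.7636 = 1185.6945 kcal/day.

1186 kilocalories/d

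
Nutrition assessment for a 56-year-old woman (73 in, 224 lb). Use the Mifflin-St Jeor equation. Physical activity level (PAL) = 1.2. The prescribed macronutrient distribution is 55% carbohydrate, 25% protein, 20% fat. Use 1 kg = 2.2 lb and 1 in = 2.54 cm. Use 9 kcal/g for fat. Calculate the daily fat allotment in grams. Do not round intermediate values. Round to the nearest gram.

46 g/day

Convert to metric: weight = 224 ÷ 2.2 = 101.8182 kg; height = 73 × 2.54 = 185.42 cm.
Mifflin-St Jeor (female): BMR = 10(101.8182) + 6.25(185.42) − 5(56) − 161 = 1018.1818 + 1158.875 − 280 − 161 = 1736.0568 kcal/day.
TEE = 1736.0568 × 1.2 = 2083.2682 kcal/day.
Fat energy = 20% × 2083.2682 = 416.6536 kcal.
Fat = 416.6536 ÷ 9 kcal/g = 46.2948 g.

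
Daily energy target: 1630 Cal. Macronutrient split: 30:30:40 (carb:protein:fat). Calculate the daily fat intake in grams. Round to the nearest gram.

Fat energy = 40% × 1630 = 652 kcal.
At 9 kcal/g: 652 ÷ 9 = 72.4444 g.

72 g/day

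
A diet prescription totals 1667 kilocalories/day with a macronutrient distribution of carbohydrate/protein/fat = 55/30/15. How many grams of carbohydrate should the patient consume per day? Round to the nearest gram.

229 g/day

Carbohydrate energy = 55% × 1667 = 916.85 kcal.
At 4 kcal/g: 916.85 ÷ 4 = 229.2125 g.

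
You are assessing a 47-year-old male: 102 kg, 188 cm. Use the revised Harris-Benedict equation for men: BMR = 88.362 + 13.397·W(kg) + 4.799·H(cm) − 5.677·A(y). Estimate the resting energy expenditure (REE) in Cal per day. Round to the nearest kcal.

Harris-Benedict: BMR = 88.362 + 13.397(102) + 4.799(188) − 5.677(47) = 2090.249 kcal/day.

2090 Cal per day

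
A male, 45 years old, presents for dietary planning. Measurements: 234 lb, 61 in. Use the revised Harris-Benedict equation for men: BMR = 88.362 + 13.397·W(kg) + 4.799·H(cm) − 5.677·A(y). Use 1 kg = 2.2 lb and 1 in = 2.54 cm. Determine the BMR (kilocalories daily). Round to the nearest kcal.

Convert to metric: weight = 234 ÷ 2.2 = 106.3636 kg; height = 61 × 2.54 = 154.94 cm.
Harris-Benedict: BMR = 88.362 + 13.397(106.3636) + 4.799(154.94) − 5.677(45) = 2001.4077 kcal/day.

2001 kilocalories daily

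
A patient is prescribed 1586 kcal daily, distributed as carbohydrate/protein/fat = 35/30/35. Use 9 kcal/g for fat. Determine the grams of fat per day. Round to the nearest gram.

Fat energy = 35% × 1586 = 555.1 kcal.
At 9 kcal/g: 555.1 ÷ 9 = 61.6778 g.

62 g/day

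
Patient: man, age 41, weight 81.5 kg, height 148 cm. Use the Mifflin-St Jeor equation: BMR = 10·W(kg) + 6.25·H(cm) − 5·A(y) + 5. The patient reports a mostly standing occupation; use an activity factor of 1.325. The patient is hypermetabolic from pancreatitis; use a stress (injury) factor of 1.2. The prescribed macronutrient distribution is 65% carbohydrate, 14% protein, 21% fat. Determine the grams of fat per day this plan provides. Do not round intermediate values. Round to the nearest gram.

57 g/day

Mifflin-St Jeor (male): BMR = 10(81.5) + 6.25(148) − 5(41) + 5 = 815 + 925 − 205 + 5 = 1540 kcal/day.
TEE = 1540 × 1.325 = 2040.5 kcal/day.
With stress factor 1.2: 2040.5 × 1.2 = 2448.6 kcal/day.
Fat energy = 21% × 2448.6 = 514.206 kcal.
Fat = 514.206 ÷ 9 kcal/g = 57.134 g.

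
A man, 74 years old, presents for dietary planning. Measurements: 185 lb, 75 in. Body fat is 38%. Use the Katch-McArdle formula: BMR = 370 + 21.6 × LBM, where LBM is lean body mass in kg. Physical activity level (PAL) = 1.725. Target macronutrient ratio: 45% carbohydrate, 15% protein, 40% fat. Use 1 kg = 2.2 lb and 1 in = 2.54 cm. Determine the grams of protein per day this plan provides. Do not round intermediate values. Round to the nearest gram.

97 g/day

Convert to metric: weight = 185 ÷ 2.2 = 84.0909 kg; height = 75 × 2.54 = 190.5 cm.
LBM = 84.0909 × (1 − 0.38) = 52.1364 kg. Katch-McArdle: BMR = 370 + 21.6 × 52.1364 = 1496.1455 kcal/day.
TEE = 1496.1455 × 1.725 = 2580.8509 kcal/day.
Protein energy = 15% × 2580.8509 = 387.1276 kcal.
Protein = 387.1276 ÷ 4 kcal/g = 96.7819 g.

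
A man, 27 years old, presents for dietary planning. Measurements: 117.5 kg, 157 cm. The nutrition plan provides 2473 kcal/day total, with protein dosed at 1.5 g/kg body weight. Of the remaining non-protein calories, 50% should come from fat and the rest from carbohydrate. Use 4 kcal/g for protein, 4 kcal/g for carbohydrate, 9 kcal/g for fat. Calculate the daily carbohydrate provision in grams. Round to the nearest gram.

221 g/day

Protein = 1.5 × 117.5 = 176.25 g → 176.25 × 4 = 705 kcal.
Non-protein calories = 2473 − 705 = 1768 kcal.
Fat: 50% × 1768 = 884 kcal; carbohydrate: 884 kcal.
Carbohydrate: 884 kcal ÷ 4 kcal/g = 221 g.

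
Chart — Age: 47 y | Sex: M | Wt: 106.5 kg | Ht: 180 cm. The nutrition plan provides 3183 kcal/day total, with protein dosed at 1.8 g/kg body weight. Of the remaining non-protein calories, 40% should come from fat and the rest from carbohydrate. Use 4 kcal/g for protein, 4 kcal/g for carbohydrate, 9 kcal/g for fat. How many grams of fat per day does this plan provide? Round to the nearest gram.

Protein = 1.8 × 106.5 = 191.7 g → 191.7 × 4 = 766.8 kcal.
Non-protein calories = 3183 − 766.8 = 2416.2 kcal.
Fat: 40% × 2416.2 = 966.48 kcal; carbohydrate: 1449.72 kcal.
Fat: 966.48 kcal ÷ 9 kcal/g = 107.3867 g.

107 g/day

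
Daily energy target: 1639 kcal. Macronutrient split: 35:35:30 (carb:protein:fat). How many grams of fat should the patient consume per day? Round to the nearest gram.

Fat energy = 30% × 1639 = 491.7 kcal.
At 9 kcal/g: 491.7 ÷ 9 = 54.6333 g.

55 g/day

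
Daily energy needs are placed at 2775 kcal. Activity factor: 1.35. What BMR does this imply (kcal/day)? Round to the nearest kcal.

2056 kcal/day

BMR = TEE ÷ activity factor = 2775 ÷ 1.35 = 2055.5556 kcal/day.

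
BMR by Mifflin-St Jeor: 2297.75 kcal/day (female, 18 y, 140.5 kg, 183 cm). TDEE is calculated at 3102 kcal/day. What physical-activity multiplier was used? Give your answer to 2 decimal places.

Activity factor = TEE ÷ BMR = 3102 ÷ 2297.75 = 1.35.

1.35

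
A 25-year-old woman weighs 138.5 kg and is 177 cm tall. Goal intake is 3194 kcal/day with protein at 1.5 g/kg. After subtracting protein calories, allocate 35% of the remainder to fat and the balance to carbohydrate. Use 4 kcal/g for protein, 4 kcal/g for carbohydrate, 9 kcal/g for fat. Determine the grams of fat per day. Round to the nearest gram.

Protein = 1.5 × 138.5 = 207.75 g → 207.75 × 4 = 831 kcal.
Non-protein calories = 3194 − 831 = 2363 kcal.
Fat: 35% × 2363 = 827.05 kcal; carbohydrate: 1535.95 kcal.
Fat: 827.05 kcal ÷ 9 kcal/g = 91.8944 g.

92 g/day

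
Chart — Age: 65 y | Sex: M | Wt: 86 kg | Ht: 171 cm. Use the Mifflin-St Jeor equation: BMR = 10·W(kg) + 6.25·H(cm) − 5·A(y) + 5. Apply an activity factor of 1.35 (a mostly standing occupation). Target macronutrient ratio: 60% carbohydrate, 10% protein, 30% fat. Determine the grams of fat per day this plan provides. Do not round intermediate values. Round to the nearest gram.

72 g/day

Mifflin-St Jeor (male): BMR = 10(86) + 6.25(171) − 5(65) + 5 = 860 + 1068.75 − 325 + 5 = 1608.75 kcal/day.
TEE = 1608.75 × 1.35 = 2171.8125 kcal/day.
Fat energy = 30% × 2171.8125 = 651.5438 kcal.
Fat = 651.5438 ÷ 9 kcal/g = 72.3938 g.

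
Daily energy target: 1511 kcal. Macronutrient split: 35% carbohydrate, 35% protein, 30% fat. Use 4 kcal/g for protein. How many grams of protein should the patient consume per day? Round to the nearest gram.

132 g/day

Protein energy = 35% × 1511 = 528.85 kcal.
At 4 kcal/g: 528.85 ÷ 4 = 132.2125 g.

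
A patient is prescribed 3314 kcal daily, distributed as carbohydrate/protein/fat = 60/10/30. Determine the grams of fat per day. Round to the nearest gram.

110 g/day

Fat energy = 30% × 3314 = 994.2 kcal.
At 9 kcal/g: 994.2 ÷ 9 = 110.4667 g.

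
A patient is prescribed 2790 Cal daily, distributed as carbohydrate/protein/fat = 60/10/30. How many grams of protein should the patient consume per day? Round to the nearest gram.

70 g/day

Protein energy = 10% × 2790 = 279 kcal.
At 4 kcal/g: 279 ÷ 4 = 69.75 g.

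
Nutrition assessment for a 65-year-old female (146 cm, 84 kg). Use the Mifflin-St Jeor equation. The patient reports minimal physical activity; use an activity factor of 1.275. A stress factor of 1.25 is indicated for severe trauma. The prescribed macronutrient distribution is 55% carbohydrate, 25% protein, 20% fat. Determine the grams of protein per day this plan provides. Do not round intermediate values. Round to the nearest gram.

Mifflin-St Jeor (female): BMR = 10(84) + 6.25(146) − 5(65) − 161 = 840 + 912.5 − 325 − 161 = 1266.5 kcal/day.
TEE = 1266.5 × 1.275 = 1614.7875 kcal/day.
With stress factor 1.25: 1614.7875 × 1.25 = 2018.4844 kcal/day.
Protein energy = 25% × 2018.4844 = 504.6211 kcal.
Protein = 504.6211 ÷ 4 kcal/g = 126.1553 g.

126 g/day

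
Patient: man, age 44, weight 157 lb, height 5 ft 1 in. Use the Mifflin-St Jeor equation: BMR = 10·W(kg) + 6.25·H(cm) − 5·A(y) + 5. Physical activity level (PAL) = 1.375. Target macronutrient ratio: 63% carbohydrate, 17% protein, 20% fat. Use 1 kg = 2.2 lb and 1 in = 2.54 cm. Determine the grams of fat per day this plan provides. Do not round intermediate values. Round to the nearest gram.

Convert to metric: weight = 157 ÷ 2.2 = 71.3636 kg; height = (5×12 + 1) × 2.54 = 61 × 2.54 = 154.94 cm.
Mifflin-St Jeor (male): BMR = 10(71.3636) + 6.25(154.94) − 5(44) + 5 = 713.6364 + 968.375 − 220 + 5 = 1467.0114 kcal/day.
TEE = 1467.0114 × 1.375 = 2017.1406 kcal/day.
Fat energy = 20% × 2017.1406 = 403.4281 kcal.
Fat = 403.4281 ÷ 9 kcal/g = 44.8253 g.

45 g/day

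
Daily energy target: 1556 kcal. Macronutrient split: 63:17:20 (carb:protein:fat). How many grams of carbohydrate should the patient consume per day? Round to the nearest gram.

Carbohydrate energy = 63% × 1556 = 980.28 kcal.
At 4 kcal/g: 980.28 ÷ 4 = 245.07 g.

245 g/day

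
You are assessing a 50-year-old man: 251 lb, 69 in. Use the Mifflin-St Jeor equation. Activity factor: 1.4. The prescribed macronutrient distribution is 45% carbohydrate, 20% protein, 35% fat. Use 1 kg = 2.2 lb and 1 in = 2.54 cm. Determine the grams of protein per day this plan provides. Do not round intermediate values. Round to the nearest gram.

Convert to metric: weight = 251 ÷ 2.2 = 114.0909 kg; height = 69 × 2.54 = 175.26 cm.
Mifflin-St Jeor (male): BMR = 10(114.0909) + 6.25(175.26) − 5(50) + 5 = 1140.9091 + 1095.375 − 250 + 5 = 1991.2841 kcal/day.
TEE = 1991.2841 × 1.4 = 2787.7977 kcal/day.
Protein energy = 20% × 2787.7977 = 557.5595 kcal.
Protein = 557.5595 ÷ 4 kcal/g = 139.3899 g.

139 g/day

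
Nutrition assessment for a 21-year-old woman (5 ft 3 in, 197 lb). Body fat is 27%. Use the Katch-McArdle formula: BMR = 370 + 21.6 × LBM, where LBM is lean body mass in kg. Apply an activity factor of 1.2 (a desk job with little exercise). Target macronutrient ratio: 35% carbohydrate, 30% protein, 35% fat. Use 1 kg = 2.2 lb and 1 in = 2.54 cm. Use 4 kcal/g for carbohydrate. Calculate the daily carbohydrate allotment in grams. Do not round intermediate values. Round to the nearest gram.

187 g/day

Convert to metric: weight = 197 ÷ 2.2 = 89.5455 kg; height = (5×12 + 3) × 2.54 = 63 × 2.54 = 160.02 cm.
LBM = 89.5455 × (1 − 0.27) = 65.3682 kg. Katch-McArdle: BMR = 370 + 21.6 × 65.3682 = 1781.9527 kcal/day.
TEE = 1781.9527 × 1.2 = 2138.3433 kcal/day.
Carbohydrate energy = 35% × 2138.3433 = 748.4201 kcal.
Carbohydrate = 748.4201 ÷ 4 kcal/g = 187.105 g.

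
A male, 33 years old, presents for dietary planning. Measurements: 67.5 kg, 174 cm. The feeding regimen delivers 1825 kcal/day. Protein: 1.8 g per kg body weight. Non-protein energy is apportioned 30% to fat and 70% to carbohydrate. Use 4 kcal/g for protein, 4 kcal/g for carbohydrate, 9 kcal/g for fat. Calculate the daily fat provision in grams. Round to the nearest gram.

Protein = 1.8 × 67.5 = 121.5 g → 121.5 × 4 = 486 kcal.
Non-protein calories = 1825 − 486 = 1339 kcal.
Fat: 30% × 1339 = 401.7 kcal; carbohydrate: 937.3 kcal.
Fat: 401.7 kcal ÷ 9 kcal/g = 44.6333 g.

45 g/day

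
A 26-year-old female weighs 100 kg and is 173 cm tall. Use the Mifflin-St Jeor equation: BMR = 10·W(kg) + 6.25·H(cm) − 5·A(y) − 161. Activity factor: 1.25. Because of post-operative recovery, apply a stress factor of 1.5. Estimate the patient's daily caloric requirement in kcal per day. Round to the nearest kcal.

3357 kcal per day

Mifflin-St Jeor (female): BMR = 10(100) + 6.25(173) − 5(26) − 161 = 1000 + 1081.25 − 130 − 161 = 1790.25 kcal/day.
TEE = BMR × activity factor = 1790.25 × 1.25 = 2237.8125 kcal/day.
Apply stress factor: 2237.8125 × 1.5 = 3356.7188 kcal/day.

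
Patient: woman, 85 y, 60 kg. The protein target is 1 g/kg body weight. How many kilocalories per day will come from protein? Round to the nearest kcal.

240 kcal/day

Protein = 1 g/kg × 60 kg = 60 g/day.
Protein energy = 60 g × 4 kcal/g = 240 kcal/day.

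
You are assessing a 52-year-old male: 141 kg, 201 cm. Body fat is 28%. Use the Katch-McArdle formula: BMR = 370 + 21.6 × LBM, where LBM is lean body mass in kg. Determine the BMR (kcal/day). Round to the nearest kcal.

2563 kcal/day

LBM = 141 × (1 − 0.28) = 101.52 kg. Katch-McArdle: BMR = 370 + 21.6 × 101.52 = 2562.832 kcal/day.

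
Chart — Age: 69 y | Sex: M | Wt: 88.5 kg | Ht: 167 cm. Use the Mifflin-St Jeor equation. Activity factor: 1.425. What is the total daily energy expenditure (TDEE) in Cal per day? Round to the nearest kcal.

2264 Cal per day

Mifflin-St Jeor (male): BMR = 10(88.5) + 6.25(167) − 5(69) + 5 = 885 + 1043.75 − 345 + 5 = 1588.75 kcal/day.
TEE = BMR × activity factor = 1588.75 × 1.425 = 2263.9688 kcal/day.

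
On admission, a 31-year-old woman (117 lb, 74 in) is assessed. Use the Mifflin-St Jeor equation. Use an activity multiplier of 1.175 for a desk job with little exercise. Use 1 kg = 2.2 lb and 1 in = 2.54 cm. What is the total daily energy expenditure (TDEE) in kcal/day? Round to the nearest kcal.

1634 kcal/day

Convert to metric: weight = 117 ÷ 2.2 = 53.1818 kg; height = 74 × 2.54 = 187.96 cm.
Mifflin-St Jeor (female): BMR = 10(53.1818) + 6.25(187.96) − 5(31) − 161 = 531.8182 + 1174.75 − 155 − 161 = 1390.5682 kcal/day.
TEE = BMR × activity factor = 1390.5682 × 1.175 = 1633.9176 kcal/day.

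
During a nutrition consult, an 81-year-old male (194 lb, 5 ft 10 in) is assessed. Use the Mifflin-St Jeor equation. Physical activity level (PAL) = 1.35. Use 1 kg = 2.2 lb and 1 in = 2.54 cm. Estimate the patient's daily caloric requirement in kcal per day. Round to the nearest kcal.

Convert to metric: weight = 194 ÷ 2.2 = 88.1818 kg; height = (5×12 + 10) × 2.54 = 70 × 2.54 = 177.8 cm.
Mifflin-St Jeor (male): BMR = 10(88.1818) + 6.25(177.8) − 5(81) + 5 = 881.8182 + 1111.25 − 405 + 5 = 1593.0682 kcal/day.
TEE = BMR × activity factor = 1593.0682 × 1.35 = 2150.642 kcal/day.

2151 kcal per day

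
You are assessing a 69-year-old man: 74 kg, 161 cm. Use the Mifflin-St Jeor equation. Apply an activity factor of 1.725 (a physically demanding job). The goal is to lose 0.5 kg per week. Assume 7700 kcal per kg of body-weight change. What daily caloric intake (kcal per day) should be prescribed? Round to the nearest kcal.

1876 kcal per day

Mifflin-St Jeor (male): BMR = 10(74) + 6.25(161) − 5(69) + 5 = 740 + 1006.25 − 345 + 5 = 1406.25 kcal/day.
TEE = 1406.25 × 1.725 = 2425.7813 kcal/day.
Required daily deficit = 0.5 × 7700 ÷ 7 = 550 kcal/day.
Target intake = 2425.7813 − 550 = 1875.7813 kcal/day.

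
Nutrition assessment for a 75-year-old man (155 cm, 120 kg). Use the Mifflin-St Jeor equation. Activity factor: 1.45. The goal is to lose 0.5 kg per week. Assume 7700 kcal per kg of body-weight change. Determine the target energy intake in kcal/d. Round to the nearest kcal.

2058 kcal/d

Mifflin-St Jeor (male): BMR = 10(120) + 6.25(155) − 5(75) + 5 = 1200 + 968.75 − 375 + 5 = 1798.75 kcal/day.
TEE = 1798.75 × 1.45 = 2608.1875 kcal/day.
Required daily deficit = 0.5 × 7700 ÷ 7 = 550 kcal/day.
Target intake = 2608.1875 − 550 = 2058.1875 kcal/day.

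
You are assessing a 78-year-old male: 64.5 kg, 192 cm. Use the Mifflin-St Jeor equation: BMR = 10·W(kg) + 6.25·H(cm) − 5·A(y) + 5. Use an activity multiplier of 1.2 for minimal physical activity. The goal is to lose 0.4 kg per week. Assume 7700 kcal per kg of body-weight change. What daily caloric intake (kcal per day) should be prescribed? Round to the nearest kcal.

1312 kcal per day

Mifflin-St Jeor (male): BMR = 10(64.5) + 6.25(192) − 5(78) + 5 = 645 + 1200 − 390 + 5 = 1460 kcal/day.
TEE = 1460 × 1.2 = 1752 kcal/day.
Required daily deficit = 0.4 × 7700 ÷ 7 = 440 kcal/day.
Target intake = 1752 − 440 = 1312 kcal/day.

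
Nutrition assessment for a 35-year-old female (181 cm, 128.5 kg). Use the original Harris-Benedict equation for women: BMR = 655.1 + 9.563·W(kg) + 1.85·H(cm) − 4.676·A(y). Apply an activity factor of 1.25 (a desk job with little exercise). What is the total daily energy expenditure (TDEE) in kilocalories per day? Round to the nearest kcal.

Harris-Benedict: BMR = 655.1 + 9.563(128.5) + 1.85(181) − 4.676(35) = 2055.1355 kcal/day.
TEE = BMR × activity factor = 2055.1355 × 1.25 = 2568.9194 kcal/day.

2569 kilocalories per day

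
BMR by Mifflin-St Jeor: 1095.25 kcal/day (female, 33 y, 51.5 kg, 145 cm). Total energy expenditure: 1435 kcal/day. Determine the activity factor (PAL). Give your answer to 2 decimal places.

1.31

Activity factor = TEE ÷ BMR = 1435 ÷ 1095.25 = 1.31.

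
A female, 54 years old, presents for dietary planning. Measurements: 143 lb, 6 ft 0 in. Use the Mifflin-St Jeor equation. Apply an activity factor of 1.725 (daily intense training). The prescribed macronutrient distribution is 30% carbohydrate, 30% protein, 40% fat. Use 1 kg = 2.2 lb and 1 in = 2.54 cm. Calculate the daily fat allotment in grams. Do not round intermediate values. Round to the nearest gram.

Convert to metric: weight = 143 ÷ 2.2 = 65 kg; height = (6×12 + 0) × 2.54 = 72 × 2.54 = 182.88 cm.
Mifflin-St Jeor (female): BMR = 10(65) + 6.25(182.88) − 5(54) − 161 = 650 + 1143 − 270 − 161 = 1362 kcal/day.
TEE = 1362 × 1.725 = 2349.45 kcal/day.
Fat energy = 40% × 2349.45 = 939.78 kcal.
Fat = 939.78 ÷ 9 kcal/g = 104.42 g.

104 g/day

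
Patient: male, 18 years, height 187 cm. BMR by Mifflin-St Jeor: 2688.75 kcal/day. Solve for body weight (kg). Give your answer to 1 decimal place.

2688.75 = 10·W + 6.25(187) − 5(18) + 5
10·W = 2688.75 − 1083.75 = 1605, so W = 160.5 kg.

160.5 kg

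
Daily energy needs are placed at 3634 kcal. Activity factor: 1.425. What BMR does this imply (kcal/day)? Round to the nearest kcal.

BMR = TEE ÷ activity factor = 3634 ÷ 1.425 = 2550.1754 kcal/day.

2550 kcal/day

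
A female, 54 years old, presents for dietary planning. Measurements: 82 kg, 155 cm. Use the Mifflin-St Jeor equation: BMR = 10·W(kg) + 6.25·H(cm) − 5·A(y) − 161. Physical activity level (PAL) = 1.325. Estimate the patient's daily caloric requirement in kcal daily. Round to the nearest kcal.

Mifflin-St Jeor (female): BMR = 10(82) + 6.25(155) − 5(54) − 161 = 820 + 968.75 − 270 − 161 = 1357.75 kcal/day.
TEE = BMR × activity factor = 1357.75 × 1.325 = 1799.0188 kcal/day.

1799 kcal daily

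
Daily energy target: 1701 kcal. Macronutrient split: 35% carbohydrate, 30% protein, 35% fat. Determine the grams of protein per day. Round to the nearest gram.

128 g/day

Protein energy = 30% × 1701 = 510.3 kcal.
At 4 kcal/g: 510.3 ÷ 4 = 127.575 g.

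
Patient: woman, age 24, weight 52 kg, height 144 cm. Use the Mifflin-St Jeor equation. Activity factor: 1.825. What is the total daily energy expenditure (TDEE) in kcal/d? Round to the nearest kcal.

Mifflin-St Jeor (female): BMR = 10(52) + 6.25(144) − 5(24) − 161 = 520 + 900 − 120 − 161 = 1139 kcal/day.
TEE = BMR × activity factor = 1139 × 1.825 = 2078.675 kcal/day.

2079 kcal/d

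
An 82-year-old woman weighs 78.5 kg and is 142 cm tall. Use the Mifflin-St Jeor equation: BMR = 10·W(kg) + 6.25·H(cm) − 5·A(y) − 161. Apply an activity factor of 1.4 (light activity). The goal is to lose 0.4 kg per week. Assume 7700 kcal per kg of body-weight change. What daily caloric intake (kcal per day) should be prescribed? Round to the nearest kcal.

Mifflin-St Jeor (female): BMR = 10(78.5) + 6.25(142) − 5(82) − 161 = 785 + 887.5 − 410 − 161 = 1101.5 kcal/day.
TEE = 1101.5 × 1.4 = 1542.1 kcal/day.
Required daily deficit = 0.4 × 7700 ÷ 7 = 440 kcal/day.
Target intake = 1542.1 − 440 = 1102.1 kcal/day.

1102 kcal per day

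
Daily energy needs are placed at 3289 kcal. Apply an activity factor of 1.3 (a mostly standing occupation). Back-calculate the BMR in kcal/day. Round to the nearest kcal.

BMR = TEE ÷ activity factor = 3289 ÷ 1.3 = 2530 kcal/day.

2530 kcal/day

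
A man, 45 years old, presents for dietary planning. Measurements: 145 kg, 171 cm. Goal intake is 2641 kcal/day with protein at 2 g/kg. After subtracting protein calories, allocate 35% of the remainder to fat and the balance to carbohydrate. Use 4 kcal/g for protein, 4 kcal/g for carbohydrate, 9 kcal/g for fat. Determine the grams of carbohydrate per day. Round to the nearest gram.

Protein = 2 × 145 = 290 g → 290 × 4 = 1160 kcal.
Non-protein calories = 2641 − 1160 = 1481 kcal.
Fat: 35% × 1481 = 518.35 kcal; carbohydrate: 962.65 kcal.
Carbohydrate: 962.65 kcal ÷ 4 kcal/g = 240.6625 g.

241 g/day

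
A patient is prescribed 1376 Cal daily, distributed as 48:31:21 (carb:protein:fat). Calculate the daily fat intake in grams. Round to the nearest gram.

32 g/day

Fat energy = 21% × 1376 = 288.96 kcal.
At 9 kcal/g: 288.96 ÷ 9 = 32.1067 g.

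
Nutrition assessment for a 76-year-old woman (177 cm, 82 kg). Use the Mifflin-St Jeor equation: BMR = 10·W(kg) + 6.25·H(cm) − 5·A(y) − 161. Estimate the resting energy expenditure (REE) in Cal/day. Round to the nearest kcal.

1385 Cal/day

Mifflin-St Jeor (female): BMR = 10(82) + 6.25(177) − 5(76) − 161 = 820 + 1106.25 − 380 − 161 = 1385.25 kcal/day.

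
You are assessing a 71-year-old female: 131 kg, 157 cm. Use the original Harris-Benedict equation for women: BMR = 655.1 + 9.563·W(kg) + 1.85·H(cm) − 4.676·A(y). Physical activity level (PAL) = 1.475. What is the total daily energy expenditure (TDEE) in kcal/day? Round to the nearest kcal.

2753 kcal/day

Harris-Benedict: BMR = 655.1 + 9.563(131) + 1.85(157) − 4.676(71) = 1866.307 kcal/day.
TEE = BMR × activity factor = 1866.307 × 1.475 = 2752.8028 kcal/day.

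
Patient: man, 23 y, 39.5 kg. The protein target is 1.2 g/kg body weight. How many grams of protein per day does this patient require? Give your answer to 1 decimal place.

Protein = 1.2 g/kg × 39.5 kg = 47.4 g/day.

47.4 g/day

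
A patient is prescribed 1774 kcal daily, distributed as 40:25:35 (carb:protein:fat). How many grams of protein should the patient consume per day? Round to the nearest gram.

111 g/day

Protein energy = 25% × 1774 = 443.5 kcal.
At 4 kcal/g: 443.5 ÷ 4 = 110.875 g.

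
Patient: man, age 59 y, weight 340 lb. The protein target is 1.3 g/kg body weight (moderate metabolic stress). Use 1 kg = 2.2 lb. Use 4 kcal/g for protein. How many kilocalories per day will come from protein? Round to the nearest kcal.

Weight in kg = 340 ÷ 2.2 = 154.5455 kg.
Protein = 1.3 g/kg × 154.5455 kg = 200.9091 g/day.
Protein energy = 200.9091 g × 4 kcal/g = 803.6364 kcal/day.

804 kcal/day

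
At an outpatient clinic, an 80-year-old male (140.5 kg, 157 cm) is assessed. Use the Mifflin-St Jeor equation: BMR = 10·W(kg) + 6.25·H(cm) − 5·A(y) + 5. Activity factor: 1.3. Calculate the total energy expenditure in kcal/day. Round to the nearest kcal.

2589 kcal/day

Mifflin-St Jeor (male): BMR = 10(140.5) + 6.25(157) − 5(80) + 5 = 1405 + 981.25 − 400 + 5 = 1991.25 kcal/day.
TEE = BMR × activity factor = 1991.25 × 1.3 = 2588.625 kcal/day.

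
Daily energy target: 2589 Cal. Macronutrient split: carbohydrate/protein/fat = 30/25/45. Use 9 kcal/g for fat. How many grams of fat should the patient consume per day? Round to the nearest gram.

129 g/day

Fat energy = 45% × 2589 = 1165.05 kcal.
At 9 kcal/g: 1165.05 ÷ 9 = 129.45 g.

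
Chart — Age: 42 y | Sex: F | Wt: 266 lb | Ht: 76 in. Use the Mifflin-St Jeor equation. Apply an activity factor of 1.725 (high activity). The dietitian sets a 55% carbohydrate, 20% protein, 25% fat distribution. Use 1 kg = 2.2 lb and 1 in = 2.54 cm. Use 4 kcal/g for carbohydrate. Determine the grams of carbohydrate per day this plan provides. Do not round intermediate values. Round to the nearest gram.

485 g/day

Convert to metric: weight = 266 ÷ 2.2 = 120.9091 kg; height = 76 × 2.54 = 193.04 cm.
Mifflin-St Jeor (female): BMR = 10(120.9091) + 6.25(193.04) − 5(42) − 161 = 1209.0909 + 1206.5 − 210 − 161 = 2044.5909 kcal/day.
TEE = 2044.5909 × 1.725 = 3526.9193 kcal/day.
Carbohydrate energy = 55% × 3526.9193 = 1939.8056 kcal.
Carbohydrate = 1939.8056 ÷ 4 kcal/g = 484.9514 g.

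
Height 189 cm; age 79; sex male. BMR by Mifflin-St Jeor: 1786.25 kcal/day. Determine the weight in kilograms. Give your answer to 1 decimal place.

99.5 kg

1786.25 = 10·W + 6.25(189) − 5(79) + 5
10·W = 1786.25 − 791.25 = 995, so W = 99.5 kg.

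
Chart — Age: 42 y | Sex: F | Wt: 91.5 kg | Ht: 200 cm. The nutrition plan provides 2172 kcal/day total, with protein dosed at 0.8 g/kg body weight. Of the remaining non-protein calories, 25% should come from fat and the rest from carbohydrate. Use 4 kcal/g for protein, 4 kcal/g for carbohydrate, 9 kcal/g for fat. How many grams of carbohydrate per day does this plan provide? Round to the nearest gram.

352 g/day

Protein = 0.8 × 91.5 = 73.2 g → 73.2 × 4 = 292.8 kcal.
Non-protein calories = 2172 − 292.8 = 1879.2 kcal.
Fat: 25% × 1879.2 = 469.8 kcal; carbohydrate: 1409.4 kcal.
Carbohydrate: 1409.4 kcal ÷ 4 kcal/g = 352.35 g.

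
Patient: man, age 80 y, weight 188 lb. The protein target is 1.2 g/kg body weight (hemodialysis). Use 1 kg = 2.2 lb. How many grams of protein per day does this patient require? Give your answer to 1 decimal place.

102.5 g/day

Weight in kg = 188 ÷ 2.2 = 85.4545 kg.
Protein = 1.2 g/kg × 85.4545 kg = 102.5455 g/day.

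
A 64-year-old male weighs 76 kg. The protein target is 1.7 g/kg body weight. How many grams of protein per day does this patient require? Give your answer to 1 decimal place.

Protein = 1.7 g/kg × 76 kg = 129.2 g/day.

129.2 g/day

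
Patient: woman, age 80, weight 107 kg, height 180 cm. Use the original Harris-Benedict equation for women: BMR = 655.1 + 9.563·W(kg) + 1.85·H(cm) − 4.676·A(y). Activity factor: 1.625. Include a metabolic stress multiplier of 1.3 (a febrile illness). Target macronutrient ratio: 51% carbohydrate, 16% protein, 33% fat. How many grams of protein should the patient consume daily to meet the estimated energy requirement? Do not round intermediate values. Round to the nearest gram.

138 g/day

Harris-Benedict: BMR = 655.1 + 9.563(107) + 1.85(180) − 4.676(80) = 1637.261 kcal/day.
TEE = 1637.261 × 1.625 = 2660.5491 kcal/day.
With stress factor 1.3: 2660.5491 × 1.3 = 3458.7139 kcal/day.
Protein energy = 16% × 3458.7139 = 553.3942 kcal.
Protein = 553.3942 ÷ 4 kcal/g = 138.3486 g.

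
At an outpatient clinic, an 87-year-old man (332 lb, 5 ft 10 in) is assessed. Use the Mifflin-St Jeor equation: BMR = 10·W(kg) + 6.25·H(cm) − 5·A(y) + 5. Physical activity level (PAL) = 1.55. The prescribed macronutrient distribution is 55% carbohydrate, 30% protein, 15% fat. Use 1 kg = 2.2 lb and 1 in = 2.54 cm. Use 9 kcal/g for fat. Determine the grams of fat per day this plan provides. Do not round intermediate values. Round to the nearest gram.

57 g/day

Convert to metric: weight = 332 ÷ 2.2 = 150.9091 kg; height = (5×12 + 10) × 2.54 = 70 × 2.54 = 177.8 cm.
Mifflin-St Jeor (male): BMR = 10(150.9091) + 6.25(177.8) − 5(87) + 5 = 1509.0909 + 1111.25 − 435 + 5 = 2190.3409 kcal/day.
TEE = 2190.3409 × 1.55 = 3395.0284 kcal/day.
Fat energy = 15% × 3395.0284 = 509.2543 kcal.
Fat = 509.2543 ÷ 9 kcal/g = 56.5838 g.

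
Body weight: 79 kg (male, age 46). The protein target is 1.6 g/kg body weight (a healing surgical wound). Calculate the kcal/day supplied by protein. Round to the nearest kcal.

506 kcal/day

Protein = 1.6 g/kg × 79 kg = 126.4 g/day.
Protein energy = 126.4 g × 4 kcal/g = 505.6 kcal/day.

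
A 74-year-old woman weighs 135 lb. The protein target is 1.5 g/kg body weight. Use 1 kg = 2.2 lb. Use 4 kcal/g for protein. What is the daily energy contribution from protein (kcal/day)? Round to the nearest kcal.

368 kcal/day

Weight in kg = 135 ÷ 2.2 = 61.3636 kg.
Protein = 1.5 g/kg × 61.3636 kg = 92.0455 g/day.
Protein energy = 92.0455 g × 4 kcal/g = 368.1818 kcal/day.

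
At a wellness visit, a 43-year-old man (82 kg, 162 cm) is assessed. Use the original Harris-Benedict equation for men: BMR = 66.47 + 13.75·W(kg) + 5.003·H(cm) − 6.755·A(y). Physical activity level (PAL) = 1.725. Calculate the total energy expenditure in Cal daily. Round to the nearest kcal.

Harris-Benedict: BMR = 66.47 + 13.75(82) + 5.003(162) − 6.755(43) = 1713.991 kcal/day.
TEE = BMR × activity factor = 1713.991 × 1.725 = 2956.6345 kcal/day.

2957 Cal daily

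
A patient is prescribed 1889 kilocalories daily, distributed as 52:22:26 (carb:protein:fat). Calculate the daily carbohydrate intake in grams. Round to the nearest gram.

246 g/day

Carbohydrate energy = 52% × 1889 = 982.28 kcal.
At 4 kcal/g: 982.28 ÷ 4 = 245.57 g.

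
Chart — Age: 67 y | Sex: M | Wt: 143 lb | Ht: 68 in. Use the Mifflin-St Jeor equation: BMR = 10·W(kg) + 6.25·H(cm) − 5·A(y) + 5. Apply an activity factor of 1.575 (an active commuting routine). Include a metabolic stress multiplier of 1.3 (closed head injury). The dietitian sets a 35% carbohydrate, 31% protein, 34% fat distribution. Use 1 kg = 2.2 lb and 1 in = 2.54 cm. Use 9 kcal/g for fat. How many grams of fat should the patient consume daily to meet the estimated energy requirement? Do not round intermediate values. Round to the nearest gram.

Convert to metric: weight = 143 ÷ 2.2 = 65 kg; height = 68 × 2.54 = 172.72 cm.
Mifflin-St Jeor (male): BMR = 10(65) + 6.25(172.72) − 5(67) + 5 = 650 + 1079.5 − 335 + 5 = 1399.5 kcal/day.
TEE = 1399.5 × 1.575 = 2204.2125 kcal/day.
With stress factor 1.3: 2204.2125 × 1.3 = 2865.4763 kcal/day.
Fat energy = 34% × 2865.4763 = 974.2619 kcal.
Fat = 974.2619 ÷ 9 kcal/g = 108.2513 g.

108 g/day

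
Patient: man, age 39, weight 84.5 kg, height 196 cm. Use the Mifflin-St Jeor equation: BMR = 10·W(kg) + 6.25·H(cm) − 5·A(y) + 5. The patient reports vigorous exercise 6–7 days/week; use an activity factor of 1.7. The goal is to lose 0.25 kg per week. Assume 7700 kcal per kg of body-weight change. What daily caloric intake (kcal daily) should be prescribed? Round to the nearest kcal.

Mifflin-St Jeor (male): BMR = 10(84.5) + 6.25(196) − 5(39) + 5 = 845 + 1225 − 195 + 5 = 1880 kcal/day.
TEE = 1880 × 1.7 = 3196 kcal/day.
Required daily deficit = 0.25 × 7700 ÷ 7 = 275 kcal/day.
Target intake = 3196 − 275 = 2921 kcal/day.

2921 kcal daily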